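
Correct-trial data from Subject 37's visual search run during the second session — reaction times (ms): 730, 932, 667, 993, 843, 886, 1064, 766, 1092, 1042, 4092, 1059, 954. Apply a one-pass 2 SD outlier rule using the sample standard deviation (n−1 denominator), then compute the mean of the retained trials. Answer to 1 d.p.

919.0 ms

n = 13, ΣRT = 15120, M = 1163.077
Σ(x−M)² = 9515524.92; s = √(9515524.92/12) = 890.483
Cutoffs: 1163.077 ± 2·890.483 → [-617.9, 2944.0]
Outside: 4092 → excluded.
Retained (n=12): Σ = 11028, mean = 11028/12 = 919.000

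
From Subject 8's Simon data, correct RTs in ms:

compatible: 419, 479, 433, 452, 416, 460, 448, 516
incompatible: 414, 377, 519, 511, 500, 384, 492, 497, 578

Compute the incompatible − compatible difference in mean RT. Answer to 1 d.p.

21.8 ms

M(compatible) = 3623/8 = 452.875
M(incompatible) = 4272/9 = 474.667
Difference = 474.667 − 452.875 = 21.792 ms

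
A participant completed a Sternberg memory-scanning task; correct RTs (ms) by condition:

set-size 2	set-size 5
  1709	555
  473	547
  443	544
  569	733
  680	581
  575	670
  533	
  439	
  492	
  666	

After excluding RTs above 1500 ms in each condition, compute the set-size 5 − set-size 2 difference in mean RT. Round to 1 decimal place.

set-size 2: exclude 1709
M(set-size 2) = 4870/9 = 541.111
M(set-size 5) = 3630/6 = 605.000
Difference = 605.000 − 541.111 = 63.889 ms

63.9 ms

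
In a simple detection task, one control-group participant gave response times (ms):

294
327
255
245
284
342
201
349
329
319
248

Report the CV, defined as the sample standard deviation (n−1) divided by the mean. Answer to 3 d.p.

0.165

n = 11, Σ = 3193, M = 290.2727
Σ(x−M)² = 22902.182; s = √(22902.182/10) = 47.8562
CV = 47.8562 / 290.2727 = 0.16487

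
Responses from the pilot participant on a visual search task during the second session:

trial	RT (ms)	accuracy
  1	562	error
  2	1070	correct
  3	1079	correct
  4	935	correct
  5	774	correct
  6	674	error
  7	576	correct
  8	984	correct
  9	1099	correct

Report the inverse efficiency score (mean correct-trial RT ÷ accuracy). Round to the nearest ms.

1197 ms

Correct trials (n=7): 1070, 1079, 935, 774, 576, 984, 1099
Mean correct RT = 6517/7 = 931.0000 ms
Proportion correct = 7/9
IES = 931.0000 / (7/9) = 1197.000 ms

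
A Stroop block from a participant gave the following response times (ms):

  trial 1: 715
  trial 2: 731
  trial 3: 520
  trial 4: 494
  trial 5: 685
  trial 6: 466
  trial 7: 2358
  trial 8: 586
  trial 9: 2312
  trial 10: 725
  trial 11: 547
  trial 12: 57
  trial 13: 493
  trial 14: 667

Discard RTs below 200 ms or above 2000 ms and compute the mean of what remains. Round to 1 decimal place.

602.6 ms

Excluded: 57, 2312, 2358
Retained (n=11): Σ = 6629
Mean = 6629/11 = 602.6364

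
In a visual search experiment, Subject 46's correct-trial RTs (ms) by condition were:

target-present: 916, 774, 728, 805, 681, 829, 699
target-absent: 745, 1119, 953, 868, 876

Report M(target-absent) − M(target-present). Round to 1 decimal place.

M(target-present) = 5432/7 = 776.000
M(target-absent) = 4561/5 = 912.200
Difference = 912.200 − 776.000 = 136.200 ms

136.2 ms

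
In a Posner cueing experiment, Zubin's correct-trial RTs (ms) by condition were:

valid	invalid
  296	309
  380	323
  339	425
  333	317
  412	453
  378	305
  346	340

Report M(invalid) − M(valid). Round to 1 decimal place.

-1.7 ms

M(valid) = 2484/7 = 354.857
M(invalid) = 2472/7 = 353.143
Difference = 353.143 − 354.857 = -1.714 ms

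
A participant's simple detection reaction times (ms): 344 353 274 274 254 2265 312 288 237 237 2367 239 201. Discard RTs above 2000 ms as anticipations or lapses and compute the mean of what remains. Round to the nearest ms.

274 ms

Excluded: 2265, 2367
Retained (n=11): Σ = 3013
Mean = 3013/11 = 273.9091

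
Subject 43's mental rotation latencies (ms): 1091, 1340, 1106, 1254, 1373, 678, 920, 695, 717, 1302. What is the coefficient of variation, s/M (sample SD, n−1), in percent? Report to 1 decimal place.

26.4%

n = 10, Σ = 10476, M = 1047.6000
Σ(x−M)² = 690506.400; s = √(690506.400/9) = 276.9890
CV = 276.9890 / 1047.6000 = 0.26440 = 26.440%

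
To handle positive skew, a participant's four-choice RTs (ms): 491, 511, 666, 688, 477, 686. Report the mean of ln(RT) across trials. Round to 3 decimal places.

ln(RT): 6.1964, 6.2364, 6.5013, 6.5338, 6.1675, 6.5309
Σ ln(RT) = 38.1663
Mean = 38.1663/6 = 6.36105

6.361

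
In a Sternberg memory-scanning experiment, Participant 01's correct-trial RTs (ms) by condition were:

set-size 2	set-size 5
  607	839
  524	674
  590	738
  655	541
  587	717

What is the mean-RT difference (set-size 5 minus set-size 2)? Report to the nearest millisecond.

109 ms

M(set-size 2) = 2963/5 = 592.600
M(set-size 5) = 3509/5 = 701.800
Difference = 701.800 − 592.600 = 109.200 ms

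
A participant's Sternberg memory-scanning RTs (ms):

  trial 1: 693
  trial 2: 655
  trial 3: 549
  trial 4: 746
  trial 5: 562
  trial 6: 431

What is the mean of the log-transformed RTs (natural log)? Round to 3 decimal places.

ln(RT): 6.5410, 6.4846, 6.3081, 6.6147, 6.3315, 6.0661
Σ ln(RT) = 38.3461
Mean = 38.3461/6 = 6.39102

6.391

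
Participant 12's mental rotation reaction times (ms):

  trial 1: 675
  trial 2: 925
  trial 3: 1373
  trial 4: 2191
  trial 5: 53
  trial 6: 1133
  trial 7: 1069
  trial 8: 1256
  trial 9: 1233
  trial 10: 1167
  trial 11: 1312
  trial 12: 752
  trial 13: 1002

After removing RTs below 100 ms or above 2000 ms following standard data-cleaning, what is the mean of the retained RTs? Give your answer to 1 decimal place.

1081.5 ms

Excluded: 53, 2191
Retained (n=11): Σ = 11897
Mean = 11897/11 = 1081.5455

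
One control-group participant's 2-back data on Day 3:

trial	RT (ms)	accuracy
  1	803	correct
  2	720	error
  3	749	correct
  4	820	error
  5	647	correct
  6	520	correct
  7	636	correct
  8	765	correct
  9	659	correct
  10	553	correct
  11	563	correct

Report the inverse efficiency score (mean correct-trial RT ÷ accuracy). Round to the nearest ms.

801 ms

Correct trials (n=9): 803, 749, 647, 520, 636, 765, 659, 553, 563
Mean correct RT = 5895/9 = 655.0000 ms
Proportion correct = 9/11
IES = 655.0000 / (9/11) = 800.556 ms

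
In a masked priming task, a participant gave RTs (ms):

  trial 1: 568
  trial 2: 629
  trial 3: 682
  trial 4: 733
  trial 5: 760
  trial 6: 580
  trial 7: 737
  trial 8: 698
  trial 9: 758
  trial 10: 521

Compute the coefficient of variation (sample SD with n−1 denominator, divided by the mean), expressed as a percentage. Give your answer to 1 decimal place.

n = 10, Σ = 6666, M = 666.6000
Σ(x−M)² = 67500.400; s = √(67500.400/9) = 86.6028
CV = 86.6028 / 666.6000 = 0.12992 = 12.992%

13.0%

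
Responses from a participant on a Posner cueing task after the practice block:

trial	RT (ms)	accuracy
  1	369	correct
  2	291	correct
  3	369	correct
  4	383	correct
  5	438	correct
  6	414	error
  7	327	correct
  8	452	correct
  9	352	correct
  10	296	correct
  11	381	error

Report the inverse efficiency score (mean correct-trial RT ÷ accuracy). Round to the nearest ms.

445 ms

Correct trials (n=9): 369, 291, 369, 383, 438, 327, 452, 352, 296
Mean correct RT = 3277/9 = 364.1111 ms
Proportion correct = 9/11
IES = 364.1111 / (9/11) = 445.025 ms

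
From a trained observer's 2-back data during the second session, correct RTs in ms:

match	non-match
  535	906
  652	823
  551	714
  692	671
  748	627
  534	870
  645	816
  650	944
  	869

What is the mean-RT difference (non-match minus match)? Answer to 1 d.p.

178.6 ms

M(match) = 5007/8 = 625.875
M(non-match) = 7240/9 = 804.444
Difference = 804.444 − 625.875 = 178.569 ms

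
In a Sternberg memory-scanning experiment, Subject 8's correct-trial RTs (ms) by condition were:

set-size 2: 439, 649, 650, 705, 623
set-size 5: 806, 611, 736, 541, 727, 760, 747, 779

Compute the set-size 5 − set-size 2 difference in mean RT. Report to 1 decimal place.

M(set-size 2) = 3066/5 = 613.200
M(set-size 5) = 5707/8 = 713.375
Difference = 713.375 − 613.200 = 100.175 ms

100.2 ms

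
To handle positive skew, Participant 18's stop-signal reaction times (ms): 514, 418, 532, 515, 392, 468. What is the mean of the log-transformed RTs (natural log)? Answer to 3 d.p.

6.153

ln(RT): 6.2422, 6.0355, 6.2766, 6.2442, 5.9713, 6.1485
Σ ln(RT) = 36.9182
Mean = 36.9182/6 = 6.15304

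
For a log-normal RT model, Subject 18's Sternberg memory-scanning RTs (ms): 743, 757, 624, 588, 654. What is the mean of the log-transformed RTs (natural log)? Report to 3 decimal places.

6.507

ln(RT): 6.6107, 6.6294, 6.4362, 6.3767, 6.4831
Σ ln(RT) = 32.5360
Mean = 32.5360/5 = 6.50721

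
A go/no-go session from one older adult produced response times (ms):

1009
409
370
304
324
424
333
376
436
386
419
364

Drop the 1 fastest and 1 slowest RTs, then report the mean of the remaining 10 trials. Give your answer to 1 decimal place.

Sorted: 304, 324, 333, 364, 370, 376, 386, 409, 419, 424, 436, 1009
Drop lowest 1 (304) and highest 1 (1009)
Remaining (n=10): Σ = 3841, mean = 3841/10 = 384.100

384.1 ms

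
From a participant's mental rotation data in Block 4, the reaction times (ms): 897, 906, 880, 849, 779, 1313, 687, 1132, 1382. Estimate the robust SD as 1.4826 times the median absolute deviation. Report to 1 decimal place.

174.9 ms

Sorted: 687, 779, 849, 880, 897, 906, 1132, 1313, 1382 → median = 897
|x − 897| sorted: 0, 9, 17, 48, 118, 210, 235, 416, 485 → MAD = 118
Robust SD ≈ 1.4826 × 118 = 174.947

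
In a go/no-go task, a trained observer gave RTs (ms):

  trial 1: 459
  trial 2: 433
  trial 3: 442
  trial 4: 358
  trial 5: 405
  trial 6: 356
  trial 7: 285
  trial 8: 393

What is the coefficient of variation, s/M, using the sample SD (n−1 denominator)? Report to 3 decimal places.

n = 8, Σ = 3131, M = 391.3750
Σ(x−M)² = 22737.875; s = √(22737.875/7) = 56.9936
CV = 56.9936 / 391.3750 = 0.14562

0.146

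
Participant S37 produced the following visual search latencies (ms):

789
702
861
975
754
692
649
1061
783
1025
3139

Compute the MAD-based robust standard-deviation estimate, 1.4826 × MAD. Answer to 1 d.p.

Sorted: 649, 692, 702, 754, 783, 789, 861, 975, 1025, 1061, 3139 → median = 789
|x − 789| sorted: 0, 6, 35, 72, 87, 97, 140, 186, 236, 272, 2350 → MAD = 97
Robust SD ≈ 1.4826 × 97 = 143.812

143.8 ms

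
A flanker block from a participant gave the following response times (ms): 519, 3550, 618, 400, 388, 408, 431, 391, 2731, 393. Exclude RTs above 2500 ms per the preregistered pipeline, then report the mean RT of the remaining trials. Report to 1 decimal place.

443.5 ms

Excluded: 2731, 3550
Retained (n=8): Σ = 3548
Mean = 3548/8 = 443.5000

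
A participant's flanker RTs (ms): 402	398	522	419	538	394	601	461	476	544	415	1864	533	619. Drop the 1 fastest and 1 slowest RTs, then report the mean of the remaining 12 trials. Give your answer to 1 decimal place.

494.0 ms

Sorted: 394, 398, 402, 415, 419, 461, 476, 522, 533, 538, 544, 601, 619, 1864
Drop lowest 1 (394) and highest 1 (1864)
Remaining (n=12): Σ = 5928, mean = 5928/12 = 494.000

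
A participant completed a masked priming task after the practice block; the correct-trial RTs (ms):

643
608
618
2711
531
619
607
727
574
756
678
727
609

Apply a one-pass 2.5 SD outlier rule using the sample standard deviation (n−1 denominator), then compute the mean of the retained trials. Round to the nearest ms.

641 ms

n = 13, ΣRT = 10408, M = 800.615
Σ(x−M)² = 4003959.08; s = √(4003959.08/12) = 577.636
Cutoffs: 800.615 ± 2.5·577.636 → [-643.5, 2244.7]
Outside: 2711 → excluded.
Retained (n=12): Σ = 7697, mean = 7697/12 = 641.417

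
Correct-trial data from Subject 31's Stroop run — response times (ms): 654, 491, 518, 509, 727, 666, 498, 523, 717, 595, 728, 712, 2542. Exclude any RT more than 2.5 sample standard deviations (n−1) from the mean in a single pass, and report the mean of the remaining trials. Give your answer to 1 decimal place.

n = 13, ΣRT = 9880, M = 760.000
Σ(x−M)² = 3547826.00; s = √(3547826.00/12) = 543.739
Cutoffs: 760.000 ± 2.5·543.739 → [-599.3, 2119.3]
Outside: 2542 → excluded.
Retained (n=12): Σ = 7338, mean = 7338/12 = 611.500

611.5 ms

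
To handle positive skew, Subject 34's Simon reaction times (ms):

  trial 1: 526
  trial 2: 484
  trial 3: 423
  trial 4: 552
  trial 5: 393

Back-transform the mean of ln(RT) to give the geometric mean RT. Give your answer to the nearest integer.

ln(RT): 6.2653, 6.1821, 6.0474, 6.3135, 5.9738
Mean ln(RT) = 30.7821/5 = 6.15642
Geometric mean = exp(6.15642) = 471.74 ms

472 ms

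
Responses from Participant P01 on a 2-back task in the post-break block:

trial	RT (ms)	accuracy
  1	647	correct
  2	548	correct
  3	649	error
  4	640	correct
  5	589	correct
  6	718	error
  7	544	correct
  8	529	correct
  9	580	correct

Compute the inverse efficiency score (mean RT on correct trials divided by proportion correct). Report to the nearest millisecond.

Correct trials (n=7): 647, 548, 640, 589, 544, 529, 580
Mean correct RT = 4077/7 = 582.4286 ms
Proportion correct = 7/9
IES = 582.4286 / (7/9) = 748.837 ms

749 ms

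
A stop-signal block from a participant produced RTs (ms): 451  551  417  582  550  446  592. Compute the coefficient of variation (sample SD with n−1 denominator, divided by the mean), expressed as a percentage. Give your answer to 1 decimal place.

14.1%

n = 7, Σ = 3589, M = 512.7143
Σ(x−M)² = 31363.429; s = √(31363.429/6) = 72.2996
CV = 72.2996 / 512.7143 = 0.14101 = 14.101%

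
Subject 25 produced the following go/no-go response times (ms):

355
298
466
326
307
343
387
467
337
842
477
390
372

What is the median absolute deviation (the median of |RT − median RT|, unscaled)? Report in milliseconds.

46 ms

Sorted: 298, 307, 326, 337, 343, 355, 372, 387, 390, 466, 467, 477, 842 → median = 372
|x − 372|: 17, 74, 94, 46, 65, 29, 15, 95, 35, 470, 105, 18, 0
Sorted deviations: 0, 15, 17, 18, 29, 35, 46, 65, 74, 94, 95, 105, 470 → MAD = 46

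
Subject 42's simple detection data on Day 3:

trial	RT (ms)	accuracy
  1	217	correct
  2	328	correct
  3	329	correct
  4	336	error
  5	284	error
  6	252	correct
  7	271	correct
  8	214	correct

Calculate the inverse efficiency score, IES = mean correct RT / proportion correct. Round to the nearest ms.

Correct trials (n=6): 217, 328, 329, 252, 271, 214
Mean correct RT = 1611/6 = 268.5000 ms
Proportion correct = 6/8
IES = 268.5000 / (6/8) = 358.000 ms

358 ms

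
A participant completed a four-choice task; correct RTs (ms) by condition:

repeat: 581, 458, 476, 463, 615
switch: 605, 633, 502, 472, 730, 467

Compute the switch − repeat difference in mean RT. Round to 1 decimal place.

49.6 ms

M(repeat) = 2593/5 = 518.600
M(switch) = 3409/6 = 568.167
Difference = 568.167 − 518.600 = 49.567 ms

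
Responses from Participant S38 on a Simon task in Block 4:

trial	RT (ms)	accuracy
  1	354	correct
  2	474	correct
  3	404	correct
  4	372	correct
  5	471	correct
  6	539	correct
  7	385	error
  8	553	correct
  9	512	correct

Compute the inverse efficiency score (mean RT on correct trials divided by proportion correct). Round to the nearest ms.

Correct trials (n=8): 354, 474, 404, 372, 471, 539, 553, 512
Mean correct RT = 3679/8 = 459.8750 ms
Proportion correct = 8/9
IES = 459.8750 / (8/9) = 517.359 ms

517 ms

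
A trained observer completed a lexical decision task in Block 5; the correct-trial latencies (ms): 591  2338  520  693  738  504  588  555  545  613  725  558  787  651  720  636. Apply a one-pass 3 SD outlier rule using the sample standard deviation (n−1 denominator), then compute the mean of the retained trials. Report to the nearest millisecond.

628 ms

n = 16, ΣRT = 11762, M = 735.125
Σ(x−M)² = 2847911.75; s = √(2847911.75/15) = 435.730
Cutoffs: 735.125 ± 3·435.730 → [-572.1, 2042.3]
Outside: 2338 → excluded.
Retained (n=15): Σ = 9424, mean = 9424/15 = 628.267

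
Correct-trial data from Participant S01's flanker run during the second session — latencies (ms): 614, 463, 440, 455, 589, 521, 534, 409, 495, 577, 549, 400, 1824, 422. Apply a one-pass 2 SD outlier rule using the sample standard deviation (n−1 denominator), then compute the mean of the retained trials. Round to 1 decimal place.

n = 14, ΣRT = 8292, M = 592.286
Σ(x−M)² = 1695970.86; s = √(1695970.86/13) = 361.191
Cutoffs: 592.286 ± 2·361.191 → [-130.1, 1314.7]
Outside: 1824 → excluded.
Retained (n=13): Σ = 6468, mean = 6468/13 = 497.538

497.5 ms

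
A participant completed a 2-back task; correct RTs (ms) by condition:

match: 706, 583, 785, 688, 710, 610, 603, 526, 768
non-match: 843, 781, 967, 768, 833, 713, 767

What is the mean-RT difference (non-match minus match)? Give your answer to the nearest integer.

M(match) = 5979/9 = 664.333
M(non-match) = 5672/7 = 810.286
Difference = 810.286 − 664.333 = 145.952 ms

146 ms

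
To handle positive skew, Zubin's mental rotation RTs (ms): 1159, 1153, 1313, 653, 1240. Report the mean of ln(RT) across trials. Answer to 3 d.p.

ln(RT): 7.0553, 7.0501, 7.1801, 6.4816, 7.1229
Σ ln(RT) = 34.8899
Mean = 34.8899/5 = 6.97799

6.978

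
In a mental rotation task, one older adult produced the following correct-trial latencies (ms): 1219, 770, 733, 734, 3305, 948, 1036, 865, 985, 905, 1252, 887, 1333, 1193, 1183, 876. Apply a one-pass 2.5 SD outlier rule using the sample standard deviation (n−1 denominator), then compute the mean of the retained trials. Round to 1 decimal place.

994.6 ms

n = 16, ΣRT = 18224, M = 1139.000
Σ(x−M)² = 5551546.00; s = √(5551546.00/15) = 608.361
Cutoffs: 1139.000 ± 2.5·608.361 → [-381.9, 2659.9]
Outside: 3305 → excluded.
Retained (n=15): Σ = 14919, mean = 14919/15 = 994.600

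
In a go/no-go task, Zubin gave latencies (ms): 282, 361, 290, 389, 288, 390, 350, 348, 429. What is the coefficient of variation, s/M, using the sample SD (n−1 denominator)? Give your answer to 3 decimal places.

n = 9, Σ = 3127, M = 347.4444
Σ(x−M)² = 21496.222; s = √(21496.222/8) = 51.8365
CV = 51.8365 / 347.4444 = 0.14919

0.149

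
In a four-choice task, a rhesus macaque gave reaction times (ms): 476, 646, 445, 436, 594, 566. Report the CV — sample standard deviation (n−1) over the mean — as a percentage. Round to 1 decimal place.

16.5%

n = 6, Σ = 3163, M = 527.1667
Σ(x−M)² = 37776.833; s = √(37776.833/5) = 86.9216
CV = 86.9216 / 527.1667 = 0.16488 = 16.488%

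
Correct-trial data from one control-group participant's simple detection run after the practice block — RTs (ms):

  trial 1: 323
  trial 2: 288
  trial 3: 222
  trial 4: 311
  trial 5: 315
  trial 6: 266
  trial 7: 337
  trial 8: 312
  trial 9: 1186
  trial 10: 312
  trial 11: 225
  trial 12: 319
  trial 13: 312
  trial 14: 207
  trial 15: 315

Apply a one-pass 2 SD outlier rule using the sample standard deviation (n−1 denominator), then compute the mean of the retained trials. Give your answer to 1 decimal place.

n = 15, ΣRT = 5250, M = 350.000
Σ(x−M)² = 772416.00; s = √(772416.00/14) = 234.888
Cutoffs: 350.000 ± 2·234.888 → [-119.8, 819.8]
Outside: 1186 → excluded.
Retained (n=14): Σ = 4064, mean = 4064/14 = 290.286

290.3 ms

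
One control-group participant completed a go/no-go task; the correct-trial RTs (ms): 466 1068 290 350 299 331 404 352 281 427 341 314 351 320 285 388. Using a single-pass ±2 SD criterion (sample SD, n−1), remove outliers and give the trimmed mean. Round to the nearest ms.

n = 16, ΣRT = 6267, M = 391.688
Σ(x−M)² = 529293.44; s = √(529293.44/15) = 187.846
Cutoffs: 391.688 ± 2·187.846 → [16.0, 767.4]
Outside: 1068 → excluded.
Retained (n=15): Σ = 5199, mean = 5199/15 = 346.600

347 ms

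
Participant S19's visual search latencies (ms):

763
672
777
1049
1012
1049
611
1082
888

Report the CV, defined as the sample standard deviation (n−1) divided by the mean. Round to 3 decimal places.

n = 9, Σ = 7903, M = 878.1111
Σ(x−M)² = 255304.889; s = √(255304.889/8) = 178.6424
CV = 178.6424 / 878.1111 = 0.20344

0.203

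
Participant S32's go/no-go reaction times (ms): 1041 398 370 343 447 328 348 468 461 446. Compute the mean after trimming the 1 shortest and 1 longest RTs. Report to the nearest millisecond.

410 ms

Sorted: 328, 343, 348, 370, 398, 446, 447, 461, 468, 1041
Drop lowest 1 (328) and highest 1 (1041)
Remaining (n=8): Σ = 3281, mean = 3281/8 = 410.125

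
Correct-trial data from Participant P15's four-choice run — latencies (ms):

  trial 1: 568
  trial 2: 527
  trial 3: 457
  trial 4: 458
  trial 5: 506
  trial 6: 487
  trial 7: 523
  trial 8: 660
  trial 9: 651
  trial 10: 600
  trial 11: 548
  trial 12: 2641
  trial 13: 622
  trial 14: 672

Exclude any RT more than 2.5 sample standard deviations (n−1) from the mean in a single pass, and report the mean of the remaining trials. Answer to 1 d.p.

n = 14, ΣRT = 9920, M = 708.571
Σ(x−M)² = 4089725.43; s = √(4089725.43/13) = 560.887
Cutoffs: 708.571 ± 2.5·560.887 → [-693.6, 2110.8]
Outside: 2641 → excluded.
Retained (n=13): Σ = 7279, mean = 7279/13 = 559.923

559.9 ms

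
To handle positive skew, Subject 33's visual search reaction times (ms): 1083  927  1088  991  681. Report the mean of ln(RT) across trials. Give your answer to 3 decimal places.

ln(RT): 6.9875, 6.8320, 6.9921, 6.8987, 6.5236
Σ ln(RT) = 34.2338
Mean = 34.2338/5 = 6.84676

6.847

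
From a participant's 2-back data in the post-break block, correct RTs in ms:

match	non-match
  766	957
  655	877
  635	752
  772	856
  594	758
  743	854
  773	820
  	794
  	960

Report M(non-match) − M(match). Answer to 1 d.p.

142.1 ms

M(match) = 4938/7 = 705.429
M(non-match) = 7628/9 = 847.556
Difference = 847.556 − 705.429 = 142.127 ms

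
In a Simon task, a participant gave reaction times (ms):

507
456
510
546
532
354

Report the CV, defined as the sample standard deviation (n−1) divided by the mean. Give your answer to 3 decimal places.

n = 6, Σ = 2905, M = 484.1667
Σ(x−M)² = 25036.833; s = √(25036.833/5) = 70.7627
CV = 70.7627 / 484.1667 = 0.14615

0.146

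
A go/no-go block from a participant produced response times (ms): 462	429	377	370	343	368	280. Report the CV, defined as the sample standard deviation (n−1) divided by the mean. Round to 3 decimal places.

n = 7, Σ = 2629, M = 375.5714
Σ(x−M)² = 20609.714; s = √(20609.714/6) = 58.6085
CV = 58.6085 / 375.5714 = 0.15605

0.156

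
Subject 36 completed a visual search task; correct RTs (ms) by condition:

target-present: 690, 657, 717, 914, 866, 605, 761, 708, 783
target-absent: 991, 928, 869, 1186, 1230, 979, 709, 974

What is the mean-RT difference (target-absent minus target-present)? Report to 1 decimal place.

238.7 ms

M(target-present) = 6701/9 = 744.556
M(target-absent) = 7866/8 = 983.250
Difference = 983.250 − 744.556 = 238.694 ms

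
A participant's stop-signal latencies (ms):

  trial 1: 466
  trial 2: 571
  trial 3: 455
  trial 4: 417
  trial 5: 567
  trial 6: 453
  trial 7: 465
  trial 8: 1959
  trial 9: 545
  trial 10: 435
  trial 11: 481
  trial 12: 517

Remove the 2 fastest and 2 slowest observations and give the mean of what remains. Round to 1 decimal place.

493.6 ms

Sorted: 417, 435, 453, 455, 465, 466, 481, 517, 545, 567, 571, 1959
Drop lowest 2 (417, 435) and highest 2 (571, 1959)
Remaining (n=8): Σ = 3949, mean = 3949/8 = 493.625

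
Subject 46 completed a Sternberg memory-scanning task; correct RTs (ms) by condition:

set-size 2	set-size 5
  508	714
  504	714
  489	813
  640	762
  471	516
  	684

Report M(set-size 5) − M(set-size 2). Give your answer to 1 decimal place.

178.1 ms

M(set-size 2) = 2612/5 = 522.400
M(set-size 5) = 4203/6 = 700.500
Difference = 700.500 − 522.400 = 178.100 ms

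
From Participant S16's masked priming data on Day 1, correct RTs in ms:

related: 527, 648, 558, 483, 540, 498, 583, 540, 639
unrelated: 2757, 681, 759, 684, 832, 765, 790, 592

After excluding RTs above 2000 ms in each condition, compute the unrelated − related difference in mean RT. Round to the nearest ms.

172 ms

unrelated: exclude 2757
M(related) = 5016/9 = 557.333
M(unrelated) = 5103/7 = 729.000
Difference = 729.000 − 557.333 = 171.667 ms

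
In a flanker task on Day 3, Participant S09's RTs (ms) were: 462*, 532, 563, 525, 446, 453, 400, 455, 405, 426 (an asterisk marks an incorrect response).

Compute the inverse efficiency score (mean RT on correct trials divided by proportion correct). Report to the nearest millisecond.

Correct trials (n=9): 532, 563, 525, 446, 453, 400, 455, 405, 426
Mean correct RT = 4205/9 = 467.2222 ms
Proportion correct = 9/10
IES = 467.2222 / (9/10) = 519.136 ms

519 ms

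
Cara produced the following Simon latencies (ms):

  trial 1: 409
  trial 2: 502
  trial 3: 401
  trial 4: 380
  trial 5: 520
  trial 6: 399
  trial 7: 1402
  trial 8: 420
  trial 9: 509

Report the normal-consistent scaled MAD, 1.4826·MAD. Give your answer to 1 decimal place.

59.3 ms

Sorted: 380, 399, 401, 409, 420, 502, 509, 520, 1402 → median = 420
|x − 420| sorted: 0, 11, 19, 21, 40, 82, 89, 100, 982 → MAD = 40
Robust SD ≈ 1.4826 × 40 = 59.304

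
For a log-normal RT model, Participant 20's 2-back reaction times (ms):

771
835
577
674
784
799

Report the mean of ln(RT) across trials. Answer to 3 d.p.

6.599

ln(RT): 6.6477, 6.7274, 6.3578, 6.5132, 6.6644, 6.6834
Σ ln(RT) = 39.5940
Mean = 39.5940/6 = 6.59899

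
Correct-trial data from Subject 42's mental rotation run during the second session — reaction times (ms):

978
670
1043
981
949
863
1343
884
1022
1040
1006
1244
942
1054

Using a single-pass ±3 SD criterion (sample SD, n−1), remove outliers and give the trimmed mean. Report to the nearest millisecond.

1001 ms

n = 14, ΣRT = 14019, M = 1001.357
Σ(x−M)² = 331979.21; s = √(331979.21/13) = 159.803
Cutoffs: 1001.357 ± 3·159.803 → [521.9, 1480.8]
No RTs fall outside the cutoffs; all 14 retained. Mean = 14019/14 = 1001.357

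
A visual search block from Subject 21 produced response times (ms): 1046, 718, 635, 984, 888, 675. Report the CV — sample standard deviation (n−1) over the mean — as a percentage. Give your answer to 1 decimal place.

20.9%

n = 6, Σ = 4946, M = 824.3333
Σ(x−M)² = 148137.333; s = √(148137.333/5) = 172.1263
CV = 172.1263 / 824.3333 = 0.20881 = 20.881%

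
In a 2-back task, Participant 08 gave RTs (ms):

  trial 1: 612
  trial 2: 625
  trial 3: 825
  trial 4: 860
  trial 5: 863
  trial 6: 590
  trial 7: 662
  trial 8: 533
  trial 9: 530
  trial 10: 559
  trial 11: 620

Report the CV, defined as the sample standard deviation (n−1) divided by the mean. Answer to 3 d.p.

n = 11, Σ = 7279, M = 661.7273
Σ(x−M)² = 161664.182; s = √(161664.182/10) = 127.1472
CV = 127.1472 / 661.7273 = 0.19214

0.192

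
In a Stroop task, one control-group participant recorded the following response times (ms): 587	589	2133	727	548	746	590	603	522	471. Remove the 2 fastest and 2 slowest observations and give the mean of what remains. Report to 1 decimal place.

607.3 ms

Sorted: 471, 522, 548, 587, 589, 590, 603, 727, 746, 2133
Drop lowest 2 (471, 522) and highest 2 (746, 2133)
Remaining (n=6): Σ = 3644, mean = 3644/6 = 607.333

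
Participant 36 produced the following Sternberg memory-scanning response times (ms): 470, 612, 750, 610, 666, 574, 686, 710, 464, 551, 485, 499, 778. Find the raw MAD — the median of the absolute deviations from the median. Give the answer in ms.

100 ms

Sorted: 464, 470, 485, 499, 551, 574, 610, 612, 666, 686, 710, 750, 778 → median = 610
|x − 610|: 140, 2, 140, 0, 56, 36, 76, 100, 146, 59, 125, 111, 168
Sorted deviations: 0, 2, 36, 56, 59, 76, 100, 111, 125, 140, 140, 146, 168 → MAD = 100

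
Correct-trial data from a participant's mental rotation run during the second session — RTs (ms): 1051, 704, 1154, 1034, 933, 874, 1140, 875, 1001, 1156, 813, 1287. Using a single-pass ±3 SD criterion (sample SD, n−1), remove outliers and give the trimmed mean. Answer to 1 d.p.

n = 12, ΣRT = 12022, M = 1001.833
Σ(x−M)² = 312313.67; s = √(312313.67/11) = 168.500
Cutoffs: 1001.833 ± 3·168.500 → [496.3, 1507.3]
No RTs fall outside the cutoffs; all 12 retained. Mean = 12022/12 = 1001.833

1001.8 ms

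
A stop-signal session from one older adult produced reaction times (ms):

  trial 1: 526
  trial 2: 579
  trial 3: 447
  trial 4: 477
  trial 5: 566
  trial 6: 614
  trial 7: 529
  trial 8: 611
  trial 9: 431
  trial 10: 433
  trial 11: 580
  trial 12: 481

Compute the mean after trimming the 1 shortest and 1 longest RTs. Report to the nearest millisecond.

Sorted: 431, 433, 447, 477, 481, 526, 529, 566, 579, 580, 611, 614
Drop lowest 1 (431) and highest 1 (614)
Remaining (n=10): Σ = 5229, mean = 5229/10 = 522.900

523 ms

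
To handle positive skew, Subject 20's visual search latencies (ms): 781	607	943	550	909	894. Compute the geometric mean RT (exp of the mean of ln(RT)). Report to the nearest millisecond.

765 ms

ln(RT): 6.6606, 6.4085, 6.8491, 6.3099, 6.8123, 6.7957
Mean ln(RT) = 39.8361/6 = 6.63936
Geometric mean = exp(6.63936) = 764.60 ms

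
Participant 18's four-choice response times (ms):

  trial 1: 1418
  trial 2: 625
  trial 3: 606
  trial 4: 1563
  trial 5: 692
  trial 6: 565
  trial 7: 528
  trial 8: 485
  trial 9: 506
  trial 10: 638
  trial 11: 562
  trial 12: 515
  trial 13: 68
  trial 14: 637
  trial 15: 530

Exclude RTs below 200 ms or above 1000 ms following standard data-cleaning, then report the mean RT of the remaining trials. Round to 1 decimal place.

574.1 ms

Excluded: 68, 1418, 1563
Retained (n=12): Σ = 6889
Mean = 6889/12 = 574.0833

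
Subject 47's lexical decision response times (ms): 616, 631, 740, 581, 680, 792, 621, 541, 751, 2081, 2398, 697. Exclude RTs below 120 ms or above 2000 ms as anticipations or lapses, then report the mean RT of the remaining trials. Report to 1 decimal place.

665.0 ms

Excluded: 2081, 2398
Retained (n=10): Σ = 6650
Mean = 6650/10 = 665.0000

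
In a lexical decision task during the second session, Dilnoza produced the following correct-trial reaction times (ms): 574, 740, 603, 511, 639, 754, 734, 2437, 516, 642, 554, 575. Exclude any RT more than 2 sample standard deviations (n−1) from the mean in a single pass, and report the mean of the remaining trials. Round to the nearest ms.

n = 12, ΣRT = 9279, M = 773.250
Σ(x−M)² = 3097342.25; s = √(3097342.25/11) = 530.638
Cutoffs: 773.250 ± 2·530.638 → [-288.0, 1834.5]
Outside: 2437 → excluded.
Retained (n=11): Σ = 6842, mean = 6842/11 = 622.000

622 ms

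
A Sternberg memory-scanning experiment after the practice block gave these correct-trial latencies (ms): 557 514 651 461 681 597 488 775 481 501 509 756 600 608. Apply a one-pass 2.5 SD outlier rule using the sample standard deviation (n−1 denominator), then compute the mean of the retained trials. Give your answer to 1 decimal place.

584.2 ms

n = 14, ΣRT = 8179, M = 584.214
Σ(x−M)² = 134060.36; s = √(134060.36/13) = 101.550
Cutoffs: 584.214 ± 2.5·101.550 → [330.3, 838.1]
No RTs fall outside the cutoffs; all 14 retained. Mean = 8179/14 = 584.214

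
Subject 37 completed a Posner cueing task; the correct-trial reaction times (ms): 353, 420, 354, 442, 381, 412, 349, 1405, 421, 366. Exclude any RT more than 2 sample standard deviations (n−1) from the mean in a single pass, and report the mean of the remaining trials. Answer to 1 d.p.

388.7 ms

n = 10, ΣRT = 4903, M = 490.300
Σ(x−M)² = 939676.10; s = √(939676.10/9) = 323.123
Cutoffs: 490.300 ± 2·323.123 → [-155.9, 1136.5]
Outside: 1405 → excluded.
Retained (n=9): Σ = 3498, mean = 3498/9 = 388.667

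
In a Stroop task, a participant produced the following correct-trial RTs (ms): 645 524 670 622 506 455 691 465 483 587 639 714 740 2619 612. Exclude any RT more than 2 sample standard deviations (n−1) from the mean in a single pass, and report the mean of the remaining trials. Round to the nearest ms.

597 ms

n = 15, ΣRT = 10972, M = 731.467
Σ(x−M)² = 3934779.73; s = √(3934779.73/14) = 530.147
Cutoffs: 731.467 ± 2·530.147 → [-328.8, 1791.8]
Outside: 2619 → excluded.
Retained (n=14): Σ = 8353, mean = 8353/14 = 596.643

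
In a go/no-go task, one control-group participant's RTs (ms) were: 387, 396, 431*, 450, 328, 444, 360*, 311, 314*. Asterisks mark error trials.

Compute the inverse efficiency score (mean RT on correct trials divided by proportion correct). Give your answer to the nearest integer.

Correct trials (n=6): 387, 396, 450, 328, 444, 311
Mean correct RT = 2316/6 = 386.0000 ms
Proportion correct = 6/9
IES = 386.0000 / (6/9) = 579.000 ms

579 ms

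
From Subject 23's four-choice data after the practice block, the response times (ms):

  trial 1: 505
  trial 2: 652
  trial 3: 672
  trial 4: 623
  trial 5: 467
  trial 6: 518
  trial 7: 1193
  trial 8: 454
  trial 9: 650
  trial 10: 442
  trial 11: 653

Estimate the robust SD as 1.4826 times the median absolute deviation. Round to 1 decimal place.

155.7 ms

Sorted: 442, 454, 467, 505, 518, 623, 650, 652, 653, 672, 1193 → median = 623
|x − 623| sorted: 0, 27, 29, 30, 49, 105, 118, 156, 169, 181, 570 → MAD = 105
Robust SD ≈ 1.4826 × 105 = 155.673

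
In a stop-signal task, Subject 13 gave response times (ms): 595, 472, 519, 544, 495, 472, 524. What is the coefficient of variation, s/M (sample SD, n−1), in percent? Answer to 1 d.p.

n = 7, Σ = 3621, M = 517.2857
Σ(x−M)² = 11399.429; s = √(11399.429/6) = 43.5879
CV = 43.5879 / 517.2857 = 0.08426 = 8.426%

8.4%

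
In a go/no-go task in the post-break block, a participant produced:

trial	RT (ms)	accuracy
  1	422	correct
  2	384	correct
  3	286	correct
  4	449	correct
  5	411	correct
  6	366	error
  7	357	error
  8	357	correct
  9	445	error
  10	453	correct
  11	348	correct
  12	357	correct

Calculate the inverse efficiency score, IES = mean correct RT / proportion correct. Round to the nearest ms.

514 ms

Correct trials (n=9): 422, 384, 286, 449, 411, 357, 453, 348, 357
Mean correct RT = 3467/9 = 385.2222 ms
Proportion correct = 9/12
IES = 385.2222 / (9/12) = 513.630 ms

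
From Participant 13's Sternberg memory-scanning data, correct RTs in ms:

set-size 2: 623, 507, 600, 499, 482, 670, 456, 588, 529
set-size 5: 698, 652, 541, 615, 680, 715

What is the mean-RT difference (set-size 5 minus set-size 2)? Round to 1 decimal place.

99.7 ms

M(set-size 2) = 4954/9 = 550.444
M(set-size 5) = 3901/6 = 650.167
Difference = 650.167 − 550.444 = 99.722 ms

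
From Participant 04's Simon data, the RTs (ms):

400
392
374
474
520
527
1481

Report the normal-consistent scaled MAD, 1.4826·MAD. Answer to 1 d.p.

Sorted: 374, 392, 400, 474, 520, 527, 1481 → median = 474
|x − 474| sorted: 0, 46, 53, 74, 82, 100, 1007 → MAD = 74
Robust SD ≈ 1.4826 × 74 = 109.712

109.7 ms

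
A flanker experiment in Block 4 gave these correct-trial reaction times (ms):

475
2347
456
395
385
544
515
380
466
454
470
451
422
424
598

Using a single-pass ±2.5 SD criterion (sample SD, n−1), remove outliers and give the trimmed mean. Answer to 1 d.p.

459.6 ms

n = 15, ΣRT = 8782, M = 585.467
Σ(x−M)² = 3373249.73; s = √(3373249.73/14) = 490.863
Cutoffs: 585.467 ± 2.5·490.863 → [-641.7, 1812.6]
Outside: 2347 → excluded.
Retained (n=14): Σ = 6435, mean = 6435/14 = 459.643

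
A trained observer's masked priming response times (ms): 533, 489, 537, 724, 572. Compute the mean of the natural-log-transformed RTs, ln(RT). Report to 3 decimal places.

6.338

ln(RT): 6.2785, 6.1924, 6.2860, 6.5848, 6.3491
Σ ln(RT) = 31.6908
Mean = 31.6908/5 = 6.33816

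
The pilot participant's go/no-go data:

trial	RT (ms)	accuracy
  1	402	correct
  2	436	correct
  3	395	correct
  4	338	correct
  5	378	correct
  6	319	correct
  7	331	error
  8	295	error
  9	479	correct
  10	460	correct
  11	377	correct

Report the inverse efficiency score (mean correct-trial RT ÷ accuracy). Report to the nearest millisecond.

487 ms

Correct trials (n=9): 402, 436, 395, 338, 378, 319, 479, 460, 377
Mean correct RT = 3584/9 = 398.2222 ms
Proportion correct = 9/11
IES = 398.2222 / (9/11) = 486.716 ms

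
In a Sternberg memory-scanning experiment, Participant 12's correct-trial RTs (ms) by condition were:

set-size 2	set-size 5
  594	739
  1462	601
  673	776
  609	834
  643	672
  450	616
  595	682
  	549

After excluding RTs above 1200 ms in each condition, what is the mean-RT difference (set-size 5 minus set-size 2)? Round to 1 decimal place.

89.6 ms

set-size 2: exclude 1462
M(set-size 2) = 3564/6 = 594.000
M(set-size 5) = 5469/8 = 683.625
Difference = 683.625 − 594.000 = 89.625 ms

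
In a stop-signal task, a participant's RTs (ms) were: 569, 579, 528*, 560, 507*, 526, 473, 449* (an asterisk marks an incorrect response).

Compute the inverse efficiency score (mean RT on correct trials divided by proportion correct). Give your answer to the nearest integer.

Correct trials (n=5): 569, 579, 560, 526, 473
Mean correct RT = 2707/5 = 541.4000 ms
Proportion correct = 5/8
IES = 541.4000 / (5/8) = 866.240 ms

866 ms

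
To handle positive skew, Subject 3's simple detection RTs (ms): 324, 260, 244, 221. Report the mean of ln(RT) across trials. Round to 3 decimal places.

ln(RT): 5.7807, 5.5607, 5.4972, 5.3982
Σ ln(RT) = 22.2368
Mean = 22.2368/4 = 5.55919

5.559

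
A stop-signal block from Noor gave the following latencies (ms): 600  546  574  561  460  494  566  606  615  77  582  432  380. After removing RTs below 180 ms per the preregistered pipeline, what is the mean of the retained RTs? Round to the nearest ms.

535 ms

Excluded: 77
Retained (n=12): Σ = 6416
Mean = 6416/12 = 534.6667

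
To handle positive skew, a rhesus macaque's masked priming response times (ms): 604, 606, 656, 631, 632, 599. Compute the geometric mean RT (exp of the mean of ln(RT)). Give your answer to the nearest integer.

621 ms

ln(RT): 6.4036, 6.4069, 6.4862, 6.4473, 6.4489, 6.3953
Mean ln(RT) = 38.5881/6 = 6.43135
Geometric mean = exp(6.43135) = 621.01 ms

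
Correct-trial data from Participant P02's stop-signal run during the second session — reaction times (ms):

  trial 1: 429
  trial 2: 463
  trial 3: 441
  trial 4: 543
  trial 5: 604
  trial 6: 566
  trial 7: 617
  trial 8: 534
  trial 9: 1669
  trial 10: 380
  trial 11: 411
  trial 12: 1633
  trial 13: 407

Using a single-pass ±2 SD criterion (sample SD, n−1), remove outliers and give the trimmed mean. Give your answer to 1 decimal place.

n = 13, ΣRT = 8697, M = 669.000
Σ(x−M)² = 2351684.00; s = √(2351684.00/12) = 442.689
Cutoffs: 669.000 ± 2·442.689 → [-216.4, 1554.4]
Outside: 1633, 1669 → excluded.
Retained (n=11): Σ = 5395, mean = 5395/11 = 490.455

490.5 ms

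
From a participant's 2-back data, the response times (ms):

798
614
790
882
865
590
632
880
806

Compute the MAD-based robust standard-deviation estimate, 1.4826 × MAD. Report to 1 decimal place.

121.6 ms

Sorted: 590, 614, 632, 790, 798, 806, 865, 880, 882 → median = 798
|x − 798| sorted: 0, 8, 8, 67, 82, 84, 166, 184, 208 → MAD = 82
Robust SD ≈ 1.4826 × 82 = 121.573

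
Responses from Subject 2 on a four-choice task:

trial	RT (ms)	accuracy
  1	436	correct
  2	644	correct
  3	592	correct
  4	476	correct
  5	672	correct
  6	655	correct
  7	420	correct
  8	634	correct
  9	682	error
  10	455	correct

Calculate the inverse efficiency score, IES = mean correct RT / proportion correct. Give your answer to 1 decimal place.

Correct trials (n=9): 436, 644, 592, 476, 672, 655, 420, 634, 455
Mean correct RT = 4984/9 = 553.7778 ms
Proportion correct = 9/10
IES = 553.7778 / (9/10) = 615.309 ms

615.3 ms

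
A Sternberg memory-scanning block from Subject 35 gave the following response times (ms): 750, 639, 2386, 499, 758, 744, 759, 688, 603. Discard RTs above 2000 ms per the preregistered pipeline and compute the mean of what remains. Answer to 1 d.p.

680.0 ms

Excluded: 2386
Retained (n=8): Σ = 5440
Mean = 5440/8 = 680.0000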